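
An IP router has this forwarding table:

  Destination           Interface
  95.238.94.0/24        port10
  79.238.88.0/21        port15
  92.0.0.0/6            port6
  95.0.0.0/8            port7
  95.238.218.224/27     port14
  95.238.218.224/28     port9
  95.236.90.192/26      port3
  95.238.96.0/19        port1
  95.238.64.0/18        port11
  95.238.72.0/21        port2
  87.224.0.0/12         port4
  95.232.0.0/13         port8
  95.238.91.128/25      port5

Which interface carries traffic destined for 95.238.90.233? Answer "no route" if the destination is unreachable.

port11

Routes whose prefix contains 95.238.90.233:
  92.0.0.0/6 (92.0.0.0 - 95.255.255.255) -> port6
  95.0.0.0/8 (95.0.0.0 - 95.255.255.255) -> port7
  95.232.0.0/13 (95.232.0.0 - 95.239.255.255) -> port8
  95.238.64.0/18 (95.238.64.0 - 95.238.127.255) -> port11
More-specific entries that do NOT match:
  95.238.218.224/28 (95.238.218.224 - 95.238.218.239) does not contain 95.238.90.233
  95.238.218.224/27 (95.238.218.224 - 95.238.218.255) does not contain 95.238.90.233
  95.236.90.192/26 (95.236.90.192 - 95.236.90.255) does not contain 95.238.90.233
  95.238.91.128/25 (95.238.91.128 - 95.238.91.255) does not contain 95.238.90.233
  95.238.94.0/24 (95.238.94.0 - 95.238.94.255) does not contain 95.238.90.233
  79.238.88.0/21 (79.238.88.0 - 79.238.95.255) does not contain 95.238.90.233
  95.238.72.0/21 (95.238.72.0 - 95.238.79.255) does not contain 95.238.90.233
  95.238.96.0/19 (95.238.96.0 - 95.238.127.255) does not contain 95.238.90.233
Longest matching prefix is /18 -> interface port11.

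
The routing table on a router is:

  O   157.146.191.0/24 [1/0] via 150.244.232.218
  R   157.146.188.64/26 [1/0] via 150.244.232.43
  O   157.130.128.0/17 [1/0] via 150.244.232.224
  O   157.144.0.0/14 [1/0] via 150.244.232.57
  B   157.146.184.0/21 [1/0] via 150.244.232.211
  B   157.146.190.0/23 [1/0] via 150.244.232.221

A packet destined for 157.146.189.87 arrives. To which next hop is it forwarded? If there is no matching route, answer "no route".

150.244.232.211

Routes whose prefix contains 157.146.189.87:
  157.144.0.0/14 (157.144.0.0 - 157.147.255.255) -> 150.244.232.57
  157.146.184.0/21 (157.146.184.0 - 157.146.191.255) -> 150.244.232.211
More-specific entries that do NOT match:
  157.146.188.64/26 (157.146.188.64 - 157.146.188.127) does not contain 157.146.189.87
  157.146.191.0/24 (157.146.191.0 - 157.146.191.255) does not contain 157.146.189.87
  157.146.190.0/23 (157.146.190.0 - 157.146.191.255) does not contain 157.146.189.87
Longest matching prefix is /21 -> next hop 150.244.232.211.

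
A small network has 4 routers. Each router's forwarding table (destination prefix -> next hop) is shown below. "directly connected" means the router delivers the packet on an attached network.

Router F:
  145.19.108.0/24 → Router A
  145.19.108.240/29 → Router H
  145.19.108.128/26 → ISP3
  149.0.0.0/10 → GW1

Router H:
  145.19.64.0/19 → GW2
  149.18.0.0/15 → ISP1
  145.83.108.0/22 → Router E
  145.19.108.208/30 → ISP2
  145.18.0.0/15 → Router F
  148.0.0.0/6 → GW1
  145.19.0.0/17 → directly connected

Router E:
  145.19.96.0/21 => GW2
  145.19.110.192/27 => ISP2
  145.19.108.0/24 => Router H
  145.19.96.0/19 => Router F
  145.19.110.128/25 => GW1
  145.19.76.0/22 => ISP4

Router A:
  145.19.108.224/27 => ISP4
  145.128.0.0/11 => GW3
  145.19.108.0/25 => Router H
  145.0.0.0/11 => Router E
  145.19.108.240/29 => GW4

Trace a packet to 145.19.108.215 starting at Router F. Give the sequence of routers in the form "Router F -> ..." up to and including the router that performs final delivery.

At Router F: longest match for 145.19.108.215 is 145.19.108.0/24 -> Router A
At Router A: longest match for 145.19.108.215 is 145.0.0.0/11 -> Router E
At Router E: longest match for 145.19.108.215 is 145.19.108.0/24 -> Router H
At Router H: longest match for 145.19.108.215 is 145.19.0.0/17 -> directly connected

Router F -> Router A -> Router E -> Router H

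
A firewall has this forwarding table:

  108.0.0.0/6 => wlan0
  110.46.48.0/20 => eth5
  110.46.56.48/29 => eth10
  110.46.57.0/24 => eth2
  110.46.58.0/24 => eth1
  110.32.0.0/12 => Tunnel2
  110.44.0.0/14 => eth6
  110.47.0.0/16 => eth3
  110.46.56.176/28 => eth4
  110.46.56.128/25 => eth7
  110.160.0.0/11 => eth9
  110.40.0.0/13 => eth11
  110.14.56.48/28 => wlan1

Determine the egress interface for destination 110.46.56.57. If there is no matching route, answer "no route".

Routes whose prefix contains 110.46.56.57:
  108.0.0.0/6 (108.0.0.0 - 111.255.255.255) -> wlan0
  110.32.0.0/12 (110.32.0.0 - 110.47.255.255) -> Tunnel2
  110.40.0.0/13 (110.40.0.0 - 110.47.255.255) -> eth11
  110.44.0.0/14 (110.44.0.0 - 110.47.255.255) -> eth6
  110.46.48.0/20 (110.46.48.0 - 110.46.63.255) -> eth5
More-specific entries that do NOT match:
  110.46.56.48/29 (110.46.56.48 - 110.46.56.55) does not contain 110.46.56.57
  110.46.56.176/28 (110.46.56.176 - 110.46.56.191) does not contain 110.46.56.57
  110.14.56.48/28 (110.14.56.48 - 110.14.56.63) does not contain 110.46.56.57
  110.46.56.128/25 (110.46.56.128 - 110.46.56.255) does not contain 110.46.56.57
  110.46.57.0/24 (110.46.57.0 - 110.46.57.255) does not contain 110.46.56.57
  110.46.58.0/24 (110.46.58.0 - 110.46.58.255) does not contain 110.46.56.57
Longest matching prefix is /20 -> interface eth5.

eth5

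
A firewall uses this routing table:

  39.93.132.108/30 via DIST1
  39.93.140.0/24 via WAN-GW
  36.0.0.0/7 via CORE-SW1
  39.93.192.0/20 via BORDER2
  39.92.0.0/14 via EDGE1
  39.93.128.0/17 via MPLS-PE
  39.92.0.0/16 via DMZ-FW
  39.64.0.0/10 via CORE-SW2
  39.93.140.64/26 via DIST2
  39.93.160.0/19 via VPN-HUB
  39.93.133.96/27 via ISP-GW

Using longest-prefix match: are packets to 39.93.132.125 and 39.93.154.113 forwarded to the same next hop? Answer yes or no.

39.93.132.125: longest match 39.93.128.0/17 -> MPLS-PE
39.93.154.113: longest match 39.93.128.0/17 -> MPLS-PE

yes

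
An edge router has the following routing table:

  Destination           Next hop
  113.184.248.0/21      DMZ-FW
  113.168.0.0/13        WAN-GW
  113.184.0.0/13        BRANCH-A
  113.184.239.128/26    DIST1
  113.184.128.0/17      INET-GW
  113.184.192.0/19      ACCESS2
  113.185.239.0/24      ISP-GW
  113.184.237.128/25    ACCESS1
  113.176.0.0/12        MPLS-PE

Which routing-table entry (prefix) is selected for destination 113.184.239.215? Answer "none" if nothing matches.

113.184.128.0/17

Entries matching 113.184.239.215:
  113.176.0.0/12 (113.176.0.0 - 113.191.255.255)
  113.184.0.0/13 (113.184.0.0 - 113.191.255.255)
  113.184.128.0/17 (113.184.128.0 - 113.184.255.255)
Most specific is 113.184.128.0/17.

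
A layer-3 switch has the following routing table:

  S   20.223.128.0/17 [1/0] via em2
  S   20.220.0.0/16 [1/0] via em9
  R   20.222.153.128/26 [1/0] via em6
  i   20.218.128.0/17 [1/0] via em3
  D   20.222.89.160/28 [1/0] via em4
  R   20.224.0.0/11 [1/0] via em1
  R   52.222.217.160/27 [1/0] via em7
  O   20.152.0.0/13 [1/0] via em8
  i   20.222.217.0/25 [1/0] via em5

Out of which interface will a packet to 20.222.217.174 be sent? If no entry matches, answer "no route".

No entry's prefix contains 20.222.217.174; there is no default route.

no route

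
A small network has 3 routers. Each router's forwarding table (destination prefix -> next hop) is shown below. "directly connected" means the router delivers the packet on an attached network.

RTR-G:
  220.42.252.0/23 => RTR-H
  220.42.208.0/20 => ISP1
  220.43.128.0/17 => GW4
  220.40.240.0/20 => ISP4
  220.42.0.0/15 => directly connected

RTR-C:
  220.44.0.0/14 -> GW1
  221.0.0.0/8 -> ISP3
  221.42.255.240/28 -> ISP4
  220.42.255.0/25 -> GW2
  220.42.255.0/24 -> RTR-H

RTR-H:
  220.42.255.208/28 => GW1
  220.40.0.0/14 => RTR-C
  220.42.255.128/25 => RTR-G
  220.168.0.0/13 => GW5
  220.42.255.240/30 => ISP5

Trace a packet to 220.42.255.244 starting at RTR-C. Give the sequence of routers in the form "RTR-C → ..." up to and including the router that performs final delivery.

At RTR-C: longest match for 220.42.255.244 is 220.42.255.0/24 -> RTR-H
At RTR-H: longest match for 220.42.255.244 is 220.42.255.128/25 -> RTR-G
At RTR-G: longest match for 220.42.255.244 is 220.42.0.0/15 -> directly connected

RTR-C → RTR-H → RTR-G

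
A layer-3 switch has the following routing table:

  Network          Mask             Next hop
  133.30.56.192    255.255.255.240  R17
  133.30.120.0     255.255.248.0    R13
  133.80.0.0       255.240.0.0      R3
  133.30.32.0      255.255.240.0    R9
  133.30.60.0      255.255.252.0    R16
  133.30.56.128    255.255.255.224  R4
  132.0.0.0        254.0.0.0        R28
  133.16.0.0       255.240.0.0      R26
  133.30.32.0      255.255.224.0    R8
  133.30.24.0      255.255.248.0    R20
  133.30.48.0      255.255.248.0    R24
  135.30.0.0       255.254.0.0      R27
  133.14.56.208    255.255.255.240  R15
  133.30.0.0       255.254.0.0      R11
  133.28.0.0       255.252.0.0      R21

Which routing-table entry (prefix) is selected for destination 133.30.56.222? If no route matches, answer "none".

133.30.32.0/19

Entries matching 133.30.56.222:
  132.0.0.0/7 (132.0.0.0 - 133.255.255.255)
  133.16.0.0/12 (133.16.0.0 - 133.31.255.255)
  133.28.0.0/14 (133.28.0.0 - 133.31.255.255)
  133.30.0.0/15 (133.30.0.0 - 133.31.255.255)
  133.30.32.0/19 (133.30.32.0 - 133.30.63.255)
Most specific is 133.30.32.0/19.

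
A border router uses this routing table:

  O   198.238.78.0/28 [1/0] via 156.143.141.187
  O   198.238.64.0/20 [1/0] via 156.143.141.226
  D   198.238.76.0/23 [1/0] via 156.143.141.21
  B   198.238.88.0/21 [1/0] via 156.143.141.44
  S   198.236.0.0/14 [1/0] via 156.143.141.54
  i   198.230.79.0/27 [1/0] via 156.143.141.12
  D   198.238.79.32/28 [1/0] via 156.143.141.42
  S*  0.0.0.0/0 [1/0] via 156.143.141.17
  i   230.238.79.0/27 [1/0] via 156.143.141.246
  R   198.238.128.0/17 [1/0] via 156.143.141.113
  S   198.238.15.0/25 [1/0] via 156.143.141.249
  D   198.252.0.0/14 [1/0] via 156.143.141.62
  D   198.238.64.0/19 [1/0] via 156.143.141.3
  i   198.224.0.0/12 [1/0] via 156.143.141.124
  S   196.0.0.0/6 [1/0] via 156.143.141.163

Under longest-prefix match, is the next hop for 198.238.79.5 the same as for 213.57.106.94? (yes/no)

no

198.238.79.5: longest match 198.238.64.0/20 -> 156.143.141.226
213.57.106.94: longest match 0.0.0.0/0 -> 156.143.141.17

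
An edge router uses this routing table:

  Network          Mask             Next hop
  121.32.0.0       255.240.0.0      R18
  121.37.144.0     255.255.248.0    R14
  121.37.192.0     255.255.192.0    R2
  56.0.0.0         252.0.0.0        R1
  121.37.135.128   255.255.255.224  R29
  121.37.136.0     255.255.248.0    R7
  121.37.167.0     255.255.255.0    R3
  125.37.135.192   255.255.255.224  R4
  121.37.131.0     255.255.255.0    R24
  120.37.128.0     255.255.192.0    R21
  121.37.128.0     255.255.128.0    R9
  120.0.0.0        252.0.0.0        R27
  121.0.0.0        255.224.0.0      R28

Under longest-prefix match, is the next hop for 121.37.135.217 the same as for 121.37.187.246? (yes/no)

yes

121.37.135.217: longest match 121.37.128.0/17 -> R9
121.37.187.246: longest match 121.37.128.0/17 -> R9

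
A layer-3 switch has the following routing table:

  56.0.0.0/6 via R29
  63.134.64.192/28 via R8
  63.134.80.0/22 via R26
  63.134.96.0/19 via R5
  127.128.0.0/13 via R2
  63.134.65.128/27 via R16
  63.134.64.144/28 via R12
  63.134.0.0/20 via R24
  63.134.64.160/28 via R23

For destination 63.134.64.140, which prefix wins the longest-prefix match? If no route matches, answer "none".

63.134.64.140 is outside every listed prefix and there is no default route.

none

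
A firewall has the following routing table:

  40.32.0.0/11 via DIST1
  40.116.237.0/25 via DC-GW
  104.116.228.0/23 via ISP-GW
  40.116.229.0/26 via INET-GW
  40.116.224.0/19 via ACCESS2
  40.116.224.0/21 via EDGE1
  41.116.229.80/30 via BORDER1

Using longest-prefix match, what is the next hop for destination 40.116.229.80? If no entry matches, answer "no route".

Routes whose prefix contains 40.116.229.80:
  40.116.224.0/19 (40.116.224.0 - 40.116.255.255) -> ACCESS2
  40.116.224.0/21 (40.116.224.0 - 40.116.231.255) -> EDGE1
More-specific entries that do NOT match:
  41.116.229.80/30 (41.116.229.80 - 41.116.229.83) does not contain 40.116.229.80
  40.116.229.0/26 (40.116.229.0 - 40.116.229.63) does not contain 40.116.229.80
  40.116.237.0/25 (40.116.237.0 - 40.116.237.127) does not contain 40.116.229.80
  104.116.228.0/23 (104.116.228.0 - 104.116.229.255) does not contain 40.116.229.80
Longest matching prefix is /21 -> next hop EDGE1.

EDGE1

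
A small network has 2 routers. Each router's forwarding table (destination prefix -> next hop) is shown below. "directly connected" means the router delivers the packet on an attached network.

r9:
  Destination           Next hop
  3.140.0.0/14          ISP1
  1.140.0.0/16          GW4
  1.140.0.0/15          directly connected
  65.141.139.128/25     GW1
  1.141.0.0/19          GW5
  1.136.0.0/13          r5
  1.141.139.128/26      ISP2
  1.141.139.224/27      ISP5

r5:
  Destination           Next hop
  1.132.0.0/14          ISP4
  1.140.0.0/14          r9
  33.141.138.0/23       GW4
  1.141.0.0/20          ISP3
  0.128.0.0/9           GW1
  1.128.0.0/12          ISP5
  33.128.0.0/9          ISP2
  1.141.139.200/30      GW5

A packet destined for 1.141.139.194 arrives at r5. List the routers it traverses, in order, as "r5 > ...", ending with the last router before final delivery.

r5 > r9

At r5: longest match for 1.141.139.194 is 1.140.0.0/14 -> r9
At r9: longest match for 1.141.139.194 is 1.140.0.0/15 -> directly connected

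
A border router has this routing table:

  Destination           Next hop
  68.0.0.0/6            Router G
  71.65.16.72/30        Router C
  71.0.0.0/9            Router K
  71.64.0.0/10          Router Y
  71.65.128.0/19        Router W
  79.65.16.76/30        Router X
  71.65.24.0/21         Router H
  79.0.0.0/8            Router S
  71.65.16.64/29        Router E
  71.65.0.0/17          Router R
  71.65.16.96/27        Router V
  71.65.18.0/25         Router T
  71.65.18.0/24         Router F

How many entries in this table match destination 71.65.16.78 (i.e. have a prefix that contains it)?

4

Prefixes containing 71.65.16.78:
  68.0.0.0/6 (68.0.0.0 - 71.255.255.255)
  71.0.0.0/9 (71.0.0.0 - 71.127.255.255)
  71.64.0.0/10 (71.64.0.0 - 71.127.255.255)
  71.65.0.0/17 (71.65.0.0 - 71.65.127.255)
Total matching entries: 4.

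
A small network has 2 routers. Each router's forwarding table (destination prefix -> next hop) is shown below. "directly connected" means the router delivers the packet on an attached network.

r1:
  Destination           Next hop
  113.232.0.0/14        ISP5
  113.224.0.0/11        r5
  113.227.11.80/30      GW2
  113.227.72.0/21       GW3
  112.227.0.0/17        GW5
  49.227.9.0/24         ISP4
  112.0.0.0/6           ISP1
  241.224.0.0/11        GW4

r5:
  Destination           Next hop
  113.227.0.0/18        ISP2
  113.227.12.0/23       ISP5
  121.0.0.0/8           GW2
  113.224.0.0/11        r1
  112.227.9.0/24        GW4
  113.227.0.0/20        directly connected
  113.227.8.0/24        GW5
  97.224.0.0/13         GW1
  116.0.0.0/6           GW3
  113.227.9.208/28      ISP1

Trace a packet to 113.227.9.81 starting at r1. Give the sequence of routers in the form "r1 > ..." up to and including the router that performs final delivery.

r1 > r5

At r1: longest match for 113.227.9.81 is 113.224.0.0/11 -> r5
At r5: longest match for 113.227.9.81 is 113.227.0.0/20 -> directly connected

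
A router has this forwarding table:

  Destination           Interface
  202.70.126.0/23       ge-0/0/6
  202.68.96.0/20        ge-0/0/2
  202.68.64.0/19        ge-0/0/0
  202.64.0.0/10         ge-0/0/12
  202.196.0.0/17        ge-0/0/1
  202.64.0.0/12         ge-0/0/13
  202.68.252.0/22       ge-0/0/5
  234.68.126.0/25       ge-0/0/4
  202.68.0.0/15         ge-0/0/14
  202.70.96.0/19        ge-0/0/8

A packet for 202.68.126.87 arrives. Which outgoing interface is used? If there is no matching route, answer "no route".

Routes whose prefix contains 202.68.126.87:
  202.64.0.0/10 (202.64.0.0 - 202.127.255.255) -> ge-0/0/12
  202.64.0.0/12 (202.64.0.0 - 202.79.255.255) -> ge-0/0/13
  202.68.0.0/15 (202.68.0.0 - 202.69.255.255) -> ge-0/0/14
More-specific entries that do NOT match:
  234.68.126.0/25 (234.68.126.0 - 234.68.126.127) does not contain 202.68.126.87
  202.70.126.0/23 (202.70.126.0 - 202.70.127.255) does not contain 202.68.126.87
  202.68.252.0/22 (202.68.252.0 - 202.68.255.255) does not contain 202.68.126.87
  202.68.96.0/20 (202.68.96.0 - 202.68.111.255) does not contain 202.68.126.87
  202.68.64.0/19 (202.68.64.0 - 202.68.95.255) does not contain 202.68.126.87
  202.70.96.0/19 (202.70.96.0 - 202.70.127.255) does not contain 202.68.126.87
  202.196.0.0/17 (202.196.0.0 - 202.196.127.255) does not contain 202.68.126.87
Longest matching prefix is /15 -> interface ge-0/0/14.

ge-0/0/14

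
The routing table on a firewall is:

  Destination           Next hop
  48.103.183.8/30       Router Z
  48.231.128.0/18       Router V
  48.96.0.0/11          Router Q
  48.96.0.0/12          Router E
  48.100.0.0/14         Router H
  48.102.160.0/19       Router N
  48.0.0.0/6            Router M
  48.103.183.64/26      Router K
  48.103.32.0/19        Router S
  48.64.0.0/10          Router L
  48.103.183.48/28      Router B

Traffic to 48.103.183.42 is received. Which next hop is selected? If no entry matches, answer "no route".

Router H

Routes whose prefix contains 48.103.183.42:
  48.0.0.0/6 (48.0.0.0 - 51.255.255.255) -> Router M
  48.64.0.0/10 (48.64.0.0 - 48.127.255.255) -> Router L
  48.96.0.0/11 (48.96.0.0 - 48.127.255.255) -> Router Q
  48.96.0.0/12 (48.96.0.0 - 48.111.255.255) -> Router E
  48.100.0.0/14 (48.100.0.0 - 48.103.255.255) -> Router H
More-specific entries that do NOT match:
  48.103.183.8/30 (48.103.183.8 - 48.103.183.11) does not contain 48.103.183.42
  48.103.183.48/28 (48.103.183.48 - 48.103.183.63) does not contain 48.103.183.42
  48.103.183.64/26 (48.103.183.64 - 48.103.183.127) does not contain 48.103.183.42
  48.102.160.0/19 (48.102.160.0 - 48.102.191.255) does not contain 48.103.183.42
  48.103.32.0/19 (48.103.32.0 - 48.103.63.255) does not contain 48.103.183.42
  48.231.128.0/18 (48.231.128.0 - 48.231.191.255) does not contain 48.103.183.42
Longest matching prefix is /14 -> next hop Router H.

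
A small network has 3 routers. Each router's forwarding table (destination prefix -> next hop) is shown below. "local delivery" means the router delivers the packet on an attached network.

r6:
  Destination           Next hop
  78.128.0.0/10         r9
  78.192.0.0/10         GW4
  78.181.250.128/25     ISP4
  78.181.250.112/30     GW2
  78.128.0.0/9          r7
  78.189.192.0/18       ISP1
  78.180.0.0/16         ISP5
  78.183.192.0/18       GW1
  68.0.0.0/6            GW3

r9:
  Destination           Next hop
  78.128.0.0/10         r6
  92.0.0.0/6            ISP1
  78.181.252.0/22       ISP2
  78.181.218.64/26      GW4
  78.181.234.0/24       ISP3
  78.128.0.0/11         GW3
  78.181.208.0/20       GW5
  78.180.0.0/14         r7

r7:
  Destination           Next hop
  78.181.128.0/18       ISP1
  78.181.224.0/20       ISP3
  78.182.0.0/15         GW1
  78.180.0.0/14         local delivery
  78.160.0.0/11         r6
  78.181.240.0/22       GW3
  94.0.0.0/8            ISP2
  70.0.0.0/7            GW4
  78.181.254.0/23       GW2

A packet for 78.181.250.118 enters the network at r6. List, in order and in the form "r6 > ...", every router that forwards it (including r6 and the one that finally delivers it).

At r6: longest match for 78.181.250.118 is 78.128.0.0/10 -> r9
At r9: longest match for 78.181.250.118 is 78.180.0.0/14 -> r7
At r7: longest match for 78.181.250.118 is 78.180.0.0/14 -> local delivery

r6 > r9 > r7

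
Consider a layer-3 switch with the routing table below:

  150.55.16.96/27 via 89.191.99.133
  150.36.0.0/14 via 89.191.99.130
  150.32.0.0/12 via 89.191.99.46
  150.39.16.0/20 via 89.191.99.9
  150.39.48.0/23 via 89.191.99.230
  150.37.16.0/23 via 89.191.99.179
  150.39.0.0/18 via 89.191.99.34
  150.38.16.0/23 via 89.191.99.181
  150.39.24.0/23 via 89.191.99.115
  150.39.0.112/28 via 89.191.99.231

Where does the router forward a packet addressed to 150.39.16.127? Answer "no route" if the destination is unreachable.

Routes whose prefix contains 150.39.16.127:
  150.32.0.0/12 (150.32.0.0 - 150.47.255.255) -> 89.191.99.46
  150.36.0.0/14 (150.36.0.0 - 150.39.255.255) -> 89.191.99.130
  150.39.0.0/18 (150.39.0.0 - 150.39.63.255) -> 89.191.99.34
  150.39.16.0/20 (150.39.16.0 - 150.39.31.255) -> 89.191.99.9
More-specific entries that do NOT match:
  150.39.0.112/28 (150.39.0.112 - 150.39.0.127) does not contain 150.39.16.127
  150.55.16.96/27 (150.55.16.96 - 150.55.16.127) does not contain 150.39.16.127
  150.39.48.0/23 (150.39.48.0 - 150.39.49.255) does not contain 150.39.16.127
  150.37.16.0/23 (150.37.16.0 - 150.37.17.255) does not contain 150.39.16.127
  150.38.16.0/23 (150.38.16.0 - 150.38.17.255) does not contain 150.39.16.127
  150.39.24.0/23 (150.39.24.0 - 150.39.25.255) does not contain 150.39.16.127
Longest matching prefix is /20 -> next hop 89.191.99.9.

89.191.99.9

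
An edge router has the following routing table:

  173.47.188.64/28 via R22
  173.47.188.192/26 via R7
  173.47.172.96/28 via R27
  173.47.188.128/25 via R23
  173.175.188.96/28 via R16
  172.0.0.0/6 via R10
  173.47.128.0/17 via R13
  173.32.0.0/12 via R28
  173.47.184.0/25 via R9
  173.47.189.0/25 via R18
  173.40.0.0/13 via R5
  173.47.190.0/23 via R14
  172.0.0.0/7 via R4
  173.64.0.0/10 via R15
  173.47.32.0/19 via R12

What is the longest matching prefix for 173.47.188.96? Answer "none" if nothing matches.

Entries matching 173.47.188.96:
  172.0.0.0/6 (172.0.0.0 - 175.255.255.255)
  172.0.0.0/7 (172.0.0.0 - 173.255.255.255)
  173.32.0.0/12 (173.32.0.0 - 173.47.255.255)
  173.40.0.0/13 (173.40.0.0 - 173.47.255.255)
  173.47.128.0/17 (173.47.128.0 - 173.47.255.255)
Most specific is 173.47.128.0/17.

173.47.128.0/17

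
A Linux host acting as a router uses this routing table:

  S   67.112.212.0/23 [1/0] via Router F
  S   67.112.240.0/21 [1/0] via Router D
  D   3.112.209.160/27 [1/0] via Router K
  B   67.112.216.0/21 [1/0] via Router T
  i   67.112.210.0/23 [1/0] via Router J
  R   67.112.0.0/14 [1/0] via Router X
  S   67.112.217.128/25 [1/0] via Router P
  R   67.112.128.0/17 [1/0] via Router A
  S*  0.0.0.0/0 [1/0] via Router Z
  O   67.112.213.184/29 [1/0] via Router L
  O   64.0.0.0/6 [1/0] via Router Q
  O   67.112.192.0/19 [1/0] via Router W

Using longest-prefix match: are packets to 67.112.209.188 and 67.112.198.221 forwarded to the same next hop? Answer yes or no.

yes

67.112.209.188: longest match 67.112.192.0/19 -> Router W
67.112.198.221: longest match 67.112.192.0/19 -> Router W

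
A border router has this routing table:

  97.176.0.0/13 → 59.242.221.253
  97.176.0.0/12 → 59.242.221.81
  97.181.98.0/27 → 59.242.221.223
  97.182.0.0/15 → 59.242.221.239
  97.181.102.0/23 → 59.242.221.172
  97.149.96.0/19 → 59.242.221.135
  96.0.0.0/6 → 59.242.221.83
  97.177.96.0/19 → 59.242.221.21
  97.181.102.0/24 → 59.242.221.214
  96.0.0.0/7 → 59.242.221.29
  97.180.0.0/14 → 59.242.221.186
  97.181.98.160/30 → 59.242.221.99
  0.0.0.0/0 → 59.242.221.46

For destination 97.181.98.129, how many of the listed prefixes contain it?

6

Prefixes containing 97.181.98.129:
  0.0.0.0/0 (default, matches everything)
  96.0.0.0/6 (96.0.0.0 - 99.255.255.255)
  96.0.0.0/7 (96.0.0.0 - 97.255.255.255)
  97.176.0.0/12 (97.176.0.0 - 97.191.255.255)
  97.176.0.0/13 (97.176.0.0 - 97.183.255.255)
  97.180.0.0/14 (97.180.0.0 - 97.183.255.255)
Total matching entries: 6.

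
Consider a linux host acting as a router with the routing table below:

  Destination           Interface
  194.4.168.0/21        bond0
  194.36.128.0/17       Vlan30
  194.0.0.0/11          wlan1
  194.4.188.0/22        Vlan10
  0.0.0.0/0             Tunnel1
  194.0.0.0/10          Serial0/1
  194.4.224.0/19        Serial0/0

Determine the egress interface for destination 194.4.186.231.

Routes whose prefix contains 194.4.186.231:
  0.0.0.0/0 (default, matches everything) -> Tunnel1
  194.0.0.0/10 (194.0.0.0 - 194.63.255.255) -> Serial0/1
  194.0.0.0/11 (194.0.0.0 - 194.31.255.255) -> wlan1
More-specific entries that do NOT match:
  194.4.188.0/22 (194.4.188.0 - 194.4.191.255) does not contain 194.4.186.231
  194.4.168.0/21 (194.4.168.0 - 194.4.175.255) does not contain 194.4.186.231
  194.4.224.0/19 (194.4.224.0 - 194.4.255.255) does not contain 194.4.186.231
  194.36.128.0/17 (194.36.128.0 - 194.36.255.255) does not contain 194.4.186.231
Longest matching prefix is /11 -> interface wlan1.

wlan1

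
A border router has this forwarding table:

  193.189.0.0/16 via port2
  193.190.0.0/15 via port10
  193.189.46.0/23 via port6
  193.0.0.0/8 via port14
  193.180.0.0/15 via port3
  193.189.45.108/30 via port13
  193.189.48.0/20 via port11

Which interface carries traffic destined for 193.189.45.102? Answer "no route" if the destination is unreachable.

Routes whose prefix contains 193.189.45.102:
  193.0.0.0/8 (193.0.0.0 - 193.255.255.255) -> port14
  193.189.0.0/16 (193.189.0.0 - 193.189.255.255) -> port2
More-specific entries that do NOT match:
  193.189.45.108/30 (193.189.45.108 - 193.189.45.111) does not contain 193.189.45.102
  193.189.46.0/23 (193.189.46.0 - 193.189.47.255) does not contain 193.189.45.102
  193.189.48.0/20 (193.189.48.0 - 193.189.63.255) does not contain 193.189.45.102
Longest matching prefix is /16 -> interface port2.

port2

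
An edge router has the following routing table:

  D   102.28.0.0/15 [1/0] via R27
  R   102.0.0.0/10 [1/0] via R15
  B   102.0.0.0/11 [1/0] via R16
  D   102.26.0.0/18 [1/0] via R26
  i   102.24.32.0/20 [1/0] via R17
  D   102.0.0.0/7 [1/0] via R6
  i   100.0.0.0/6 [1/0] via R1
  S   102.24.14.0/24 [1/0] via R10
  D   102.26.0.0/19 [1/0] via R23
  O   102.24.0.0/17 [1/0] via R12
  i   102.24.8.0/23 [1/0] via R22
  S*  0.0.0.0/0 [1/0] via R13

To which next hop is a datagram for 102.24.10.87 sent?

Routes whose prefix contains 102.24.10.87:
  0.0.0.0/0 (default, matches everything) -> R13
  100.0.0.0/6 (100.0.0.0 - 103.255.255.255) -> R1
  102.0.0.0/7 (102.0.0.0 - 103.255.255.255) -> R6
  102.0.0.0/10 (102.0.0.0 - 102.63.255.255) -> R15
  102.0.0.0/11 (102.0.0.0 - 102.31.255.255) -> R16
  102.24.0.0/17 (102.24.0.0 - 102.24.127.255) -> R12
More-specific entries that do NOT match:
  102.24.14.0/24 (102.24.14.0 - 102.24.14.255) does not contain 102.24.10.87
  102.24.8.0/23 (102.24.8.0 - 102.24.9.255) does not contain 102.24.10.87
  102.24.32.0/20 (102.24.32.0 - 102.24.47.255) does not contain 102.24.10.87
  102.26.0.0/19 (102.26.0.0 - 102.26.31.255) does not contain 102.24.10.87
  102.26.0.0/18 (102.26.0.0 - 102.26.63.255) does not contain 102.24.10.87
Longest matching prefix is /17 -> next hop R12.

R12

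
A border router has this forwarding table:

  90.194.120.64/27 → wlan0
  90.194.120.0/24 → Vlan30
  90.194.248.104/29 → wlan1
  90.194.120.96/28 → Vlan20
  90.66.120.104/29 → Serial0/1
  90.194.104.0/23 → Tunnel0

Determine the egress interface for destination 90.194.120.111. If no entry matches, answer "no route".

Vlan20

Routes whose prefix contains 90.194.120.111:
  90.194.120.0/24 (90.194.120.0 - 90.194.120.255) -> Vlan30
  90.194.120.96/28 (90.194.120.96 - 90.194.120.111) -> Vlan20
More-specific entries that do NOT match:
  90.194.248.104/29 (90.194.248.104 - 90.194.248.111) does not contain 90.194.120.111
  90.66.120.104/29 (90.66.120.104 - 90.66.120.111) does not contain 90.194.120.111
Longest matching prefix is /28 -> interface Vlan20.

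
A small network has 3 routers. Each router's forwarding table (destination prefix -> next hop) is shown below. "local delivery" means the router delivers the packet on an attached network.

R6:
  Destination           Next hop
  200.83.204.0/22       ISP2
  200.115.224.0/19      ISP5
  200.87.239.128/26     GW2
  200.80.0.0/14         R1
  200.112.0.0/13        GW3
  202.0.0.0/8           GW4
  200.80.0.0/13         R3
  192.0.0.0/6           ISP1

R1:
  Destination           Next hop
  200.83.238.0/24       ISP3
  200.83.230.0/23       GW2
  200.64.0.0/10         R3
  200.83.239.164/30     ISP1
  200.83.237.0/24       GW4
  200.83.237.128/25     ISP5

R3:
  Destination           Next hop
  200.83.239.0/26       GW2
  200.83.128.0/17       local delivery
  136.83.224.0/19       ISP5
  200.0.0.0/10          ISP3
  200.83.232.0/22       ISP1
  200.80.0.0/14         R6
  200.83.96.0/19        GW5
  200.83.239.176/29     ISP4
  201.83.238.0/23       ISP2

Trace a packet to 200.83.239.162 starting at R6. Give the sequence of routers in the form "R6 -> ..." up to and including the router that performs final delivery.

R6 -> R1 -> R3

At R6: longest match for 200.83.239.162 is 200.80.0.0/14 -> R1
At R1: longest match for 200.83.239.162 is 200.64.0.0/10 -> R3
At R3: longest match for 200.83.239.162 is 200.83.128.0/17 -> local delivery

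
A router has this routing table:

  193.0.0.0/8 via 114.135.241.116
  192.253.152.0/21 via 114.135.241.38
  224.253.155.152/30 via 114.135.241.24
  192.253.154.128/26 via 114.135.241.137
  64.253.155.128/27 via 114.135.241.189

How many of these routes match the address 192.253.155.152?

Prefixes containing 192.253.155.152:
  192.253.152.0/21 (192.253.152.0 - 192.253.159.255)
Total matching entries: 1.

1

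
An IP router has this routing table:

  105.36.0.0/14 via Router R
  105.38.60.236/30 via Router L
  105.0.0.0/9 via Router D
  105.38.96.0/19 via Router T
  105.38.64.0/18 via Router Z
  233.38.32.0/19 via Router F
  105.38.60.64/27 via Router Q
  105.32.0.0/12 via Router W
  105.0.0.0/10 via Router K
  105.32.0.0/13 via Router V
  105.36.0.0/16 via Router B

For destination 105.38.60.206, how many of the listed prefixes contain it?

Prefixes containing 105.38.60.206:
  105.0.0.0/9 (105.0.0.0 - 105.127.255.255)
  105.0.0.0/10 (105.0.0.0 - 105.63.255.255)
  105.32.0.0/12 (105.32.0.0 - 105.47.255.255)
  105.32.0.0/13 (105.32.0.0 - 105.39.255.255)
  105.36.0.0/14 (105.36.0.0 - 105.39.255.255)
Total matching entries: 5.

5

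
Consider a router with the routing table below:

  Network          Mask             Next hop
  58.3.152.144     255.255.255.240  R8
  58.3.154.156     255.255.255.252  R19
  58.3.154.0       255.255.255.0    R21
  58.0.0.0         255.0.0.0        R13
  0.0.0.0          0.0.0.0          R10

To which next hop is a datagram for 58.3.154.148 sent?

R21

Routes whose prefix contains 58.3.154.148:
  0.0.0.0/0 (default, matches everything) -> R10
  58.0.0.0/8 (58.0.0.0 - 58.255.255.255) -> R13
  58.3.154.0/24 (58.3.154.0 - 58.3.154.255) -> R21
More-specific entries that do NOT match:
  58.3.154.156/30 (58.3.154.156 - 58.3.154.159) does not contain 58.3.154.148
  58.3.152.144/28 (58.3.152.144 - 58.3.152.159) does not contain 58.3.154.148
Longest matching prefix is /24 -> next hop R21.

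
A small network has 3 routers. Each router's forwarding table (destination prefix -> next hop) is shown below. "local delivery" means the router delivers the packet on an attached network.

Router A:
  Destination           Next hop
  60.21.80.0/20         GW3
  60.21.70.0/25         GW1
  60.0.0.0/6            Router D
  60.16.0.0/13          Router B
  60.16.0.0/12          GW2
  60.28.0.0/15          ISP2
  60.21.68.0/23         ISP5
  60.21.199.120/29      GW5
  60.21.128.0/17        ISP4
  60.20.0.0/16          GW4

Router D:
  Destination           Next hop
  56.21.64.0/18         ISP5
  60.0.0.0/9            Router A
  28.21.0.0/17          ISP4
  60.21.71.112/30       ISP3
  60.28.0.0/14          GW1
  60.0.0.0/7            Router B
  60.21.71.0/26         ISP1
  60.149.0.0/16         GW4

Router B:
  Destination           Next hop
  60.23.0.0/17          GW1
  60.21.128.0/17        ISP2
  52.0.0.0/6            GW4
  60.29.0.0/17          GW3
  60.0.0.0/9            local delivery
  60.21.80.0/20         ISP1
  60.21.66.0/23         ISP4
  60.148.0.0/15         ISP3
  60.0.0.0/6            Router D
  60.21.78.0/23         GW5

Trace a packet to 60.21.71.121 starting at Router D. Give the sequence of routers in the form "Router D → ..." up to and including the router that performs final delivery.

Router D → Router A → Router B

At Router D: longest match for 60.21.71.121 is 60.0.0.0/9 -> Router A
At Router A: longest match for 60.21.71.121 is 60.16.0.0/13 -> Router B
At Router B: longest match for 60.21.71.121 is 60.0.0.0/9 -> local delivery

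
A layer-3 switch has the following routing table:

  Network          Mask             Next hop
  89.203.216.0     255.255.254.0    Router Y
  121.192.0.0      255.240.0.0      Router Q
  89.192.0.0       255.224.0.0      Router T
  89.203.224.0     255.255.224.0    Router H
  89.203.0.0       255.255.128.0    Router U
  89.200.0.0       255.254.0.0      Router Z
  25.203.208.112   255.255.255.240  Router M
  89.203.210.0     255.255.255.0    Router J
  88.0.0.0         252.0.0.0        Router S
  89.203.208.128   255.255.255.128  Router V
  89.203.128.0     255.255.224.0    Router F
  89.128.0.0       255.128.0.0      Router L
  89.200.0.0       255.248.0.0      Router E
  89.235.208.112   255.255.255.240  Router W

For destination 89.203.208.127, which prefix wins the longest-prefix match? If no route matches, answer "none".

89.200.0.0/13

Entries matching 89.203.208.127:
  88.0.0.0/6 (88.0.0.0 - 91.255.255.255)
  89.128.0.0/9 (89.128.0.0 - 89.255.255.255)
  89.192.0.0/11 (89.192.0.0 - 89.223.255.255)
  89.200.0.0/13 (89.200.0.0 - 89.207.255.255)
Most specific is 89.200.0.0/13.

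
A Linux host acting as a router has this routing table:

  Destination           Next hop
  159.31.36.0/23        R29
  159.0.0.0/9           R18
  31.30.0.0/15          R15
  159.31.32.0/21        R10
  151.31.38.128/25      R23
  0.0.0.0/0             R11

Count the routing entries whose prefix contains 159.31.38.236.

3

Prefixes containing 159.31.38.236:
  0.0.0.0/0 (default, matches everything)
  159.0.0.0/9 (159.0.0.0 - 159.127.255.255)
  159.31.32.0/21 (159.31.32.0 - 159.31.39.255)
Total matching entries: 3.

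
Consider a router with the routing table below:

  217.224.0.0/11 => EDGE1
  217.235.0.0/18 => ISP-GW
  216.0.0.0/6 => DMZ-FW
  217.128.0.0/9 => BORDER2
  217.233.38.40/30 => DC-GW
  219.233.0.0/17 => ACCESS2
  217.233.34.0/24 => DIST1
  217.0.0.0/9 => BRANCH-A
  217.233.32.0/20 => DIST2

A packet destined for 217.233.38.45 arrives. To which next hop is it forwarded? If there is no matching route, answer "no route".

DIST2

Routes whose prefix contains 217.233.38.45:
  216.0.0.0/6 (216.0.0.0 - 219.255.255.255) -> DMZ-FW
  217.128.0.0/9 (217.128.0.0 - 217.255.255.255) -> BORDER2
  217.224.0.0/11 (217.224.0.0 - 217.255.255.255) -> EDGE1
  217.233.32.0/20 (217.233.32.0 - 217.233.47.255) -> DIST2
More-specific entries that do NOT match:
  217.233.38.40/30 (217.233.38.40 - 217.233.38.43) does not contain 217.233.38.45
  217.233.34.0/24 (217.233.34.0 - 217.233.34.255) does not contain 217.233.38.45
Longest matching prefix is /20 -> next hop DIST2.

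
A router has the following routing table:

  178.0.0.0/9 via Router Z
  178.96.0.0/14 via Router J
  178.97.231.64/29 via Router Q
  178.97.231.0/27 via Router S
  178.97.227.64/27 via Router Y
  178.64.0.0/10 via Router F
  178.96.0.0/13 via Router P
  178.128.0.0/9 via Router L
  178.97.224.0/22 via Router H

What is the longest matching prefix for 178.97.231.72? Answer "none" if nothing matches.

178.96.0.0/14

Entries matching 178.97.231.72:
  178.0.0.0/9 (178.0.0.0 - 178.127.255.255)
  178.64.0.0/10 (178.64.0.0 - 178.127.255.255)
  178.96.0.0/13 (178.96.0.0 - 178.103.255.255)
  178.96.0.0/14 (178.96.0.0 - 178.99.255.255)
Most specific is 178.96.0.0/14.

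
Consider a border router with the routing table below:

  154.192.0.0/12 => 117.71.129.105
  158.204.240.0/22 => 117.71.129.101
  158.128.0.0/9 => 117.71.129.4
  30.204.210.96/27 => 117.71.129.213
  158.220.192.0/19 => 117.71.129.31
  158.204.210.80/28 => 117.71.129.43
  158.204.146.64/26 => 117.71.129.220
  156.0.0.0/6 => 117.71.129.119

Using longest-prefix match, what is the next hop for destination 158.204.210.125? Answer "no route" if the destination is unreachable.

117.71.129.4

Routes whose prefix contains 158.204.210.125:
  156.0.0.0/6 (156.0.0.0 - 159.255.255.255) -> 117.71.129.119
  158.128.0.0/9 (158.128.0.0 - 158.255.255.255) -> 117.71.129.4
More-specific entries that do NOT match:
  158.204.210.80/28 (158.204.210.80 - 158.204.210.95) does not contain 158.204.210.125
  30.204.210.96/27 (30.204.210.96 - 30.204.210.127) does not contain 158.204.210.125
  158.204.146.64/26 (158.204.146.64 - 158.204.146.127) does not contain 158.204.210.125
  158.204.240.0/22 (158.204.240.0 - 158.204.243.255) does not contain 158.204.210.125
  158.220.192.0/19 (158.220.192.0 - 158.220.223.255) does not contain 158.204.210.125
  154.192.0.0/12 (154.192.0.0 - 154.207.255.255) does not contain 158.204.210.125
Longest matching prefix is /9 -> next hop 117.71.129.4.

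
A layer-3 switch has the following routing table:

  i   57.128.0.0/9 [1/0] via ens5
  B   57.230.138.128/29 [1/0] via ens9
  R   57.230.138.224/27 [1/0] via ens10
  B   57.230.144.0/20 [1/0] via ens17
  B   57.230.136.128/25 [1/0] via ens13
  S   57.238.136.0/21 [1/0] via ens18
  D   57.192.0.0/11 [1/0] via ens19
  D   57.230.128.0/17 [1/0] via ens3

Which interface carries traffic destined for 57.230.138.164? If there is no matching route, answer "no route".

Routes whose prefix contains 57.230.138.164:
  57.128.0.0/9 (57.128.0.0 - 57.255.255.255) -> ens5
  57.230.128.0/17 (57.230.128.0 - 57.230.255.255) -> ens3
More-specific entries that do NOT match:
  57.230.138.128/29 (57.230.138.128 - 57.230.138.135) does not contain 57.230.138.164
  57.230.138.224/27 (57.230.138.224 - 57.230.138.255) does not contain 57.230.138.164
  57.230.136.128/25 (57.230.136.128 - 57.230.136.255) does not contain 57.230.138.164
  57.238.136.0/21 (57.238.136.0 - 57.238.143.255) does not contain 57.230.138.164
  57.230.144.0/20 (57.230.144.0 - 57.230.159.255) does not contain 57.230.138.164
Longest matching prefix is /17 -> interface ens3.

ens3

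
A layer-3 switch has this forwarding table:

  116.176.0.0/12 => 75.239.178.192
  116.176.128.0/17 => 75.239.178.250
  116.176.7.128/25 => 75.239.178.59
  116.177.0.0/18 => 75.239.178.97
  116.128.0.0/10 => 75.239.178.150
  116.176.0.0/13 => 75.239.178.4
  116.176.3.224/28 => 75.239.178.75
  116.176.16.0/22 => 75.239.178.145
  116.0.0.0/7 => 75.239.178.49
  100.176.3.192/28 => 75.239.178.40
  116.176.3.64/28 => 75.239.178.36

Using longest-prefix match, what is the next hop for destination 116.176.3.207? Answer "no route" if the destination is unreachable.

Routes whose prefix contains 116.176.3.207:
  116.0.0.0/7 (116.0.0.0 - 117.255.255.255) -> 75.239.178.49
  116.128.0.0/10 (116.128.0.0 - 116.191.255.255) -> 75.239.178.150
  116.176.0.0/12 (116.176.0.0 - 116.191.255.255) -> 75.239.178.192
  116.176.0.0/13 (116.176.0.0 - 116.183.255.255) -> 75.239.178.4
More-specific entries that do NOT match:
  116.176.3.224/28 (116.176.3.224 - 116.176.3.239) does not contain 116.176.3.207
  100.176.3.192/28 (100.176.3.192 - 100.176.3.207) does not contain 116.176.3.207
  116.176.3.64/28 (116.176.3.64 - 116.176.3.79) does not contain 116.176.3.207
  116.176.7.128/25 (116.176.7.128 - 116.176.7.255) does not contain 116.176.3.207
  116.176.16.0/22 (116.176.16.0 - 116.176.19.255) does not contain 116.176.3.207
  116.177.0.0/18 (116.177.0.0 - 116.177.63.255) does not contain 116.176.3.207
  116.176.128.0/17 (116.176.128.0 - 116.176.255.255) does not contain 116.176.3.207
Longest matching prefix is /13 -> next hop 75.239.178.4.

75.239.178.4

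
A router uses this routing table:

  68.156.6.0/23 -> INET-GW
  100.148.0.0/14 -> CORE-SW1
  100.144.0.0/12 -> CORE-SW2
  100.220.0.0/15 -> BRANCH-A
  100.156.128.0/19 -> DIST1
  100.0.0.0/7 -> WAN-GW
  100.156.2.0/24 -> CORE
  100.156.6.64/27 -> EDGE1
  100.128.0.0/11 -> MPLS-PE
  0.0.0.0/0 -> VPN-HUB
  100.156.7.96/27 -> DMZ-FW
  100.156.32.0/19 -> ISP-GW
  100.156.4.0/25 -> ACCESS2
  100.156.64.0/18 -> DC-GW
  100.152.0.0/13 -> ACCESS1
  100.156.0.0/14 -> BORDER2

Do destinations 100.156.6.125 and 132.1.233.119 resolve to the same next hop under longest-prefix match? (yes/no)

no

100.156.6.125: longest match 100.156.0.0/14 -> BORDER2
132.1.233.119: longest match 0.0.0.0/0 -> VPN-HUB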